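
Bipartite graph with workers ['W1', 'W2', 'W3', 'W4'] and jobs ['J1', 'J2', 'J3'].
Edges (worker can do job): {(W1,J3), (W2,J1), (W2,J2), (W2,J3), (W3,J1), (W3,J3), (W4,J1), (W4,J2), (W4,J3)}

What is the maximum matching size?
Maximum matching size = 3

Maximum matching: {(W2,J2), (W3,J1), (W4,J3)}
Size: 3

This assigns 3 workers to 3 distinct jobs.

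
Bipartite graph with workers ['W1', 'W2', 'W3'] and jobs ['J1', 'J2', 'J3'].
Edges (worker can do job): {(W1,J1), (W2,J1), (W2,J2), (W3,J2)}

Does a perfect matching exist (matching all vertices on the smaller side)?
No, maximum matching has size 2 < 3

Maximum matching has size 2, need 3 for perfect matching.
Unmatched workers: ['W2']
Unmatched jobs: ['J3']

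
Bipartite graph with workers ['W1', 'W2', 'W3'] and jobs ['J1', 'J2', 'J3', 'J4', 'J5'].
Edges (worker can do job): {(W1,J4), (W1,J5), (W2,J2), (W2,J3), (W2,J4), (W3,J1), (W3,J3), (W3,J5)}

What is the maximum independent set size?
Maximum independent set = 5

By König's theorem:
- Min vertex cover = Max matching = 3
- Max independent set = Total vertices - Min vertex cover
- Max independent set = 8 - 3 = 5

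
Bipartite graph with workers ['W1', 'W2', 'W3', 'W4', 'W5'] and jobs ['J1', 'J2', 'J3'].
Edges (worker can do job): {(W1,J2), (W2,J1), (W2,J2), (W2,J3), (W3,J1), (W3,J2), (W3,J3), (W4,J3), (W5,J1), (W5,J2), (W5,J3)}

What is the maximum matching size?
Maximum matching size = 3

Maximum matching: {(W2,J1), (W3,J3), (W5,J2)}
Size: 3

This assigns 3 workers to 3 distinct jobs.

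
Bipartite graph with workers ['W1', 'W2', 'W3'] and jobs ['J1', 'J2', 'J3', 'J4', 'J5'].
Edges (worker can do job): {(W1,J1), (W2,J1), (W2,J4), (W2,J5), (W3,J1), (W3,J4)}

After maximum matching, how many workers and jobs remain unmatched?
Unmatched: 0 workers, 2 jobs

Maximum matching size: 3
Workers: 3 total, 3 matched, 0 unmatched
Jobs: 5 total, 3 matched, 2 unmatched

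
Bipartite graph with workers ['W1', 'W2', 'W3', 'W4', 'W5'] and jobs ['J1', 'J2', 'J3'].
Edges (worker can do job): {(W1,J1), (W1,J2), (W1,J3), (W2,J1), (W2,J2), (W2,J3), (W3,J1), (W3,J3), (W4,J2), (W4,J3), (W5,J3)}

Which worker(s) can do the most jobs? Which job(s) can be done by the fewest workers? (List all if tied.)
Most versatile: W1, W2 (3 jobs); Least covered: J1, J2 (3 workers)

Worker degrees (jobs they can do): W1:3, W2:3, W3:2, W4:2, W5:1
Job degrees (workers who can do it): J1:3, J2:3, J3:5

Maximum worker degree is 3, achieved by: W1, W2
Minimum job degree is 3, achieved by: J1, J2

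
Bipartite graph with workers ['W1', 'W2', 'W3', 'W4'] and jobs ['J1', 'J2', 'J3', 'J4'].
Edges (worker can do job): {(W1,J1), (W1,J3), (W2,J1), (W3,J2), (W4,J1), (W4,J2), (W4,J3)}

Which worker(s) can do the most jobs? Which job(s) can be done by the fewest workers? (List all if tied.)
Most versatile: W4 (3 jobs); Least covered: J4 (0 workers)

Worker degrees (jobs they can do): W1:2, W2:1, W3:1, W4:3
Job degrees (workers who can do it): J1:3, J2:2, J3:2, J4:0

Maximum worker degree is 3, achieved by: W4
Minimum job degree is 0, achieved by: J4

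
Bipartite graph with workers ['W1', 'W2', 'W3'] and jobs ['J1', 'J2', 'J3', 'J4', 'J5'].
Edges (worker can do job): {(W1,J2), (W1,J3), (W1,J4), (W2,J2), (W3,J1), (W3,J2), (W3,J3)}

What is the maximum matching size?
Maximum matching size = 3

Maximum matching: {(W1,J4), (W2,J2), (W3,J3)}
Size: 3

This assigns 3 workers to 3 distinct jobs.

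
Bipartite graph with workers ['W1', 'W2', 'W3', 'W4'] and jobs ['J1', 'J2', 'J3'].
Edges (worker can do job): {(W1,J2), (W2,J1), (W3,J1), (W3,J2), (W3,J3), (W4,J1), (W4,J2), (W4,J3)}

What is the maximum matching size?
Maximum matching size = 3

Maximum matching: {(W1,J2), (W3,J1), (W4,J3)}
Size: 3

This assigns 3 workers to 3 distinct jobs.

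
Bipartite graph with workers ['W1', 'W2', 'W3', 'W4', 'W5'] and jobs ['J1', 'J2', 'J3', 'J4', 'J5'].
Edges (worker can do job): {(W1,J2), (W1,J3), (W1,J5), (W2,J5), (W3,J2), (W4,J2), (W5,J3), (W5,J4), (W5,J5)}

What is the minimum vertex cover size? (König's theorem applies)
Minimum vertex cover size = 4

By König's theorem: in bipartite graphs,
min vertex cover = max matching = 4

Maximum matching has size 4, so minimum vertex cover also has size 4.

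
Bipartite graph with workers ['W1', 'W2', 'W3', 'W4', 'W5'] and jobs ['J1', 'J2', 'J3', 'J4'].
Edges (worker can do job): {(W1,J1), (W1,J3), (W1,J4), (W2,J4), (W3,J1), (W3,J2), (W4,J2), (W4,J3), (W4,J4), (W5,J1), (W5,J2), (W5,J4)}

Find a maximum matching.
Matching: {(W1,J1), (W3,J2), (W4,J3), (W5,J4)}

Maximum matching (size 4):
  W1 → J1
  W3 → J2
  W4 → J3
  W5 → J4

Each worker is assigned to at most one job, and each job to at most one worker.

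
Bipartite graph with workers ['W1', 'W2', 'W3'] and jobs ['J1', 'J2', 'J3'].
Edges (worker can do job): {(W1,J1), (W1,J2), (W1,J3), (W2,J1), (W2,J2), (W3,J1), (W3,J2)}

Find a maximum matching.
Matching: {(W1,J3), (W2,J1), (W3,J2)}

Maximum matching (size 3):
  W1 → J3
  W2 → J1
  W3 → J2

Each worker is assigned to at most one job, and each job to at most one worker.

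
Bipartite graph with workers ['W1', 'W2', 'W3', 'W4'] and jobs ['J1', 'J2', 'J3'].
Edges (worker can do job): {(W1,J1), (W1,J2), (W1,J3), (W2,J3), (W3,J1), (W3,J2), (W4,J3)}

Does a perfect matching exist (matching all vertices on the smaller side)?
Yes, perfect matching exists (size 3)

Perfect matching: {(W1,J1), (W3,J2), (W4,J3)}
All 3 vertices on the smaller side are matched.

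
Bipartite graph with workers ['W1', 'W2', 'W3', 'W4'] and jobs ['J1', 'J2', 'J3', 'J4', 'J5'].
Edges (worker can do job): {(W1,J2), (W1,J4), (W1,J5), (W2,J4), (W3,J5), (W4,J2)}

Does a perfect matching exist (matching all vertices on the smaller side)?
No, maximum matching has size 3 < 4

Maximum matching has size 3, need 4 for perfect matching.
Unmatched workers: ['W2']
Unmatched jobs: ['J3', 'J1']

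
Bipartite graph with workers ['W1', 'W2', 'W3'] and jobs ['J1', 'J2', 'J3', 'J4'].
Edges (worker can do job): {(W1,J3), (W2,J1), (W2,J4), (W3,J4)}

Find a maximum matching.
Matching: {(W1,J3), (W2,J1), (W3,J4)}

Maximum matching (size 3):
  W1 → J3
  W2 → J1
  W3 → J4

Each worker is assigned to at most one job, and each job to at most one worker.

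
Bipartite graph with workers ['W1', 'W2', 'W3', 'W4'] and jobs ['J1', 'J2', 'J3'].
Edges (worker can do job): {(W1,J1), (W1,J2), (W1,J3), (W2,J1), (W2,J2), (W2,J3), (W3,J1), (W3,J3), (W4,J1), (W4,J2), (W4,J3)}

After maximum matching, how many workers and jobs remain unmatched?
Unmatched: 1 workers, 0 jobs

Maximum matching size: 3
Workers: 4 total, 3 matched, 1 unmatched
Jobs: 3 total, 3 matched, 0 unmatched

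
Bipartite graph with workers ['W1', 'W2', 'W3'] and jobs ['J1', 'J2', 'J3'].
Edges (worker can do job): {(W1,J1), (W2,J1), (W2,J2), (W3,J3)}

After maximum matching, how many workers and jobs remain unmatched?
Unmatched: 0 workers, 0 jobs

Maximum matching size: 3
Workers: 3 total, 3 matched, 0 unmatched
Jobs: 3 total, 3 matched, 0 unmatched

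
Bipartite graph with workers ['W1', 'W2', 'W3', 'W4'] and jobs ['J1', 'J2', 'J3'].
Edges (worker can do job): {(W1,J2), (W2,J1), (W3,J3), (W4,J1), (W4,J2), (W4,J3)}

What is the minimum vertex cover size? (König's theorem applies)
Minimum vertex cover size = 3

By König's theorem: in bipartite graphs,
min vertex cover = max matching = 3

Maximum matching has size 3, so minimum vertex cover also has size 3.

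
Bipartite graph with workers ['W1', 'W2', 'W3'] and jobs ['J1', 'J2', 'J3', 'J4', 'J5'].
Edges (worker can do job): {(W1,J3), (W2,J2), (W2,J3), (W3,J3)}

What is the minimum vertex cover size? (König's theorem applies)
Minimum vertex cover size = 2

By König's theorem: in bipartite graphs,
min vertex cover = max matching = 2

Maximum matching has size 2, so minimum vertex cover also has size 2.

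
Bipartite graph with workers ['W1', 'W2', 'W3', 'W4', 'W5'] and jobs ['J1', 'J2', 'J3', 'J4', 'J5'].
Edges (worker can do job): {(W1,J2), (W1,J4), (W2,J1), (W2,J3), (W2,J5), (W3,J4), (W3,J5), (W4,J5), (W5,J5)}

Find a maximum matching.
Matching: {(W1,J2), (W2,J3), (W3,J4), (W5,J5)}

Maximum matching (size 4):
  W1 → J2
  W2 → J3
  W3 → J4
  W5 → J5

Each worker is assigned to at most one job, and each job to at most one worker.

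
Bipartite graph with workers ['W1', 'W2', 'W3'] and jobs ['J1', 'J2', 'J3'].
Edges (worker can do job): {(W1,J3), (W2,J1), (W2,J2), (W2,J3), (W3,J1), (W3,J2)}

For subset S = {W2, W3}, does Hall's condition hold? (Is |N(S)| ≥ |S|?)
Yes: |N(S)| = 3, |S| = 2

Subset S = {W2, W3}
Neighbors N(S) = {J1, J2, J3}

|N(S)| = 3, |S| = 2
Hall's condition: |N(S)| ≥ |S| is satisfied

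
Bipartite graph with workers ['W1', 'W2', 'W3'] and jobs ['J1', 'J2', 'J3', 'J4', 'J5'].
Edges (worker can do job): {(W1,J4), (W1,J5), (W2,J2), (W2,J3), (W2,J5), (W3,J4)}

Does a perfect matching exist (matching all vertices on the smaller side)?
Yes, perfect matching exists (size 3)

Perfect matching: {(W1,J5), (W2,J3), (W3,J4)}
All 3 vertices on the smaller side are matched.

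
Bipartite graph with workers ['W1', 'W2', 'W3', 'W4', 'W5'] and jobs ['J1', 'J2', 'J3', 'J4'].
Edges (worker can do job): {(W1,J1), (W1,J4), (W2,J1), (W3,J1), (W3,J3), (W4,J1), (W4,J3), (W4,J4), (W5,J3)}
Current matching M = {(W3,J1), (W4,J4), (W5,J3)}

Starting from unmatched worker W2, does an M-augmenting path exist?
No augmenting path from W2

Alternating search from W2 reaches jobs: {J1, J3}.
Every reachable job is already matched in M, and following those matched edges back to workers exposes no further unvisited jobs.
No M-augmenting path from W2 exists.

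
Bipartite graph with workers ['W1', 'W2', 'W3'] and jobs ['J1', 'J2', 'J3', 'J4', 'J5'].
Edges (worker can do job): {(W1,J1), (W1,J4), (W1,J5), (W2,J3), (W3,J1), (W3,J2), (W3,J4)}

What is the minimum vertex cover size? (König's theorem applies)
Minimum vertex cover size = 3

By König's theorem: in bipartite graphs,
min vertex cover = max matching = 3

Maximum matching has size 3, so minimum vertex cover also has size 3.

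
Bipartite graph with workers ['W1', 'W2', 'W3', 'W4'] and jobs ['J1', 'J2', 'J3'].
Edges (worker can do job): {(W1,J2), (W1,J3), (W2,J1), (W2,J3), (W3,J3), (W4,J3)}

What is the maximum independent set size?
Maximum independent set = 4

By König's theorem:
- Min vertex cover = Max matching = 3
- Max independent set = Total vertices - Min vertex cover
- Max independent set = 7 - 3 = 4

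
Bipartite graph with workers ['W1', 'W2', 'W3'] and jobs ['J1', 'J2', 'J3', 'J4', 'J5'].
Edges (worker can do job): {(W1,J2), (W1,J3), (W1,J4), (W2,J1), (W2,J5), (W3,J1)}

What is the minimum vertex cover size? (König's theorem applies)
Minimum vertex cover size = 3

By König's theorem: in bipartite graphs,
min vertex cover = max matching = 3

Maximum matching has size 3, so minimum vertex cover also has size 3.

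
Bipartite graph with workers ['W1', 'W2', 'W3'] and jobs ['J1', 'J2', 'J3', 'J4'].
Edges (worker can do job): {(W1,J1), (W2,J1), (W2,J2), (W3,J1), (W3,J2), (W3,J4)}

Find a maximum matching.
Matching: {(W1,J1), (W2,J2), (W3,J4)}

Maximum matching (size 3):
  W1 → J1
  W2 → J2
  W3 → J4

Each worker is assigned to at most one job, and each job to at most one worker.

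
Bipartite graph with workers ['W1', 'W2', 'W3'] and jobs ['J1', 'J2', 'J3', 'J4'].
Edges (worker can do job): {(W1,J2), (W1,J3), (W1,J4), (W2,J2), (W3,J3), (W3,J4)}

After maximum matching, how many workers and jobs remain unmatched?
Unmatched: 0 workers, 1 jobs

Maximum matching size: 3
Workers: 3 total, 3 matched, 0 unmatched
Jobs: 4 total, 3 matched, 1 unmatched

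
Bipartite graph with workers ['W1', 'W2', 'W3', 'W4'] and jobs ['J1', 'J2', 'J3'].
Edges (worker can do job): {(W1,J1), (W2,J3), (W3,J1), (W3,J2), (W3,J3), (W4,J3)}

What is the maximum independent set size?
Maximum independent set = 4

By König's theorem:
- Min vertex cover = Max matching = 3
- Max independent set = Total vertices - Min vertex cover
- Max independent set = 7 - 3 = 4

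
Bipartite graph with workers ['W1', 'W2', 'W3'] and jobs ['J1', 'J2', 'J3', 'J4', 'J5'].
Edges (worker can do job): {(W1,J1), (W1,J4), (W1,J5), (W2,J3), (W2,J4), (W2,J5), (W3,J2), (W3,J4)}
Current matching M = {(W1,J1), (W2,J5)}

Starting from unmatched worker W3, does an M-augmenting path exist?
Yes: W3 → J2

An M-augmenting path alternates non-matching / matching edges, starting and ending at unmatched vertices.
Path: W3 → J2
(J2 is unmatched in M, so the path is augmenting.)
Flipping edges along this path would increase |M| from 2 to 3.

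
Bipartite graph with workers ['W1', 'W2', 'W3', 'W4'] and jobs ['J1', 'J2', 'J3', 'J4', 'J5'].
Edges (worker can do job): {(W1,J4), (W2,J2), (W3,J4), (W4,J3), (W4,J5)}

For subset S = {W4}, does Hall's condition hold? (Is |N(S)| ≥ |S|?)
Yes: |N(S)| = 2, |S| = 1

Subset S = {W4}
Neighbors N(S) = {J3, J5}

|N(S)| = 2, |S| = 1
Hall's condition: |N(S)| ≥ |S| is satisfied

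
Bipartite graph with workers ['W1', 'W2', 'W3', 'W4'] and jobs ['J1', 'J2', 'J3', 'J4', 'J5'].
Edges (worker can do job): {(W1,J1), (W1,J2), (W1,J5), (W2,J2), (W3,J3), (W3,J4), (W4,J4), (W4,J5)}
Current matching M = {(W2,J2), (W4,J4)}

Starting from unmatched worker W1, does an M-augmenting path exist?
Yes: W1 → J5

An M-augmenting path alternates non-matching / matching edges, starting and ending at unmatched vertices.
Path: W1 → J5
(J5 is unmatched in M, so the path is augmenting.)
Flipping edges along this path would increase |M| from 2 to 3.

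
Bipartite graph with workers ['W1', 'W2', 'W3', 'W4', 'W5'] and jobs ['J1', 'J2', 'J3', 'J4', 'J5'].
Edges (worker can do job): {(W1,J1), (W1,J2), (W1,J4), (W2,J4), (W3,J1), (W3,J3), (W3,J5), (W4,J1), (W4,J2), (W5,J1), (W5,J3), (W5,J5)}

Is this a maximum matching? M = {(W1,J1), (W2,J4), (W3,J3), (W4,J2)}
No, size 4 is not maximum

Proposed matching has size 4.
Maximum matching size for this graph: 5.

This is NOT maximum - can be improved to size 5.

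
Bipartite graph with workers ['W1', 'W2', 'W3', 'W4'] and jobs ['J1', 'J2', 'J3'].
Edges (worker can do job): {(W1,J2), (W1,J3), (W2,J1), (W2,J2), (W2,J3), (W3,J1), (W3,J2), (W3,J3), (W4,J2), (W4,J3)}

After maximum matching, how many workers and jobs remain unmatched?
Unmatched: 1 workers, 0 jobs

Maximum matching size: 3
Workers: 4 total, 3 matched, 1 unmatched
Jobs: 3 total, 3 matched, 0 unmatched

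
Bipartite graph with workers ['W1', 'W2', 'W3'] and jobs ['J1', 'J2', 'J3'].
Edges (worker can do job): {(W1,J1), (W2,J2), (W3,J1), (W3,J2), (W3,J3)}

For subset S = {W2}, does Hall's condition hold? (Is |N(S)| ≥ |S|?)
Yes: |N(S)| = 1, |S| = 1

Subset S = {W2}
Neighbors N(S) = {J2}

|N(S)| = 1, |S| = 1
Hall's condition: |N(S)| ≥ |S| is satisfied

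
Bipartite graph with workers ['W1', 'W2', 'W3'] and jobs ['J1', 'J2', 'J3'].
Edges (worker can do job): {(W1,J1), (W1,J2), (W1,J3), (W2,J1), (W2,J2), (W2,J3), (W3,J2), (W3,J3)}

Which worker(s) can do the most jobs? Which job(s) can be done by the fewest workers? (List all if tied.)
Most versatile: W1, W2 (3 jobs); Least covered: J1 (2 workers)

Worker degrees (jobs they can do): W1:3, W2:3, W3:2
Job degrees (workers who can do it): J1:2, J2:3, J3:3

Maximum worker degree is 3, achieved by: W1, W2
Minimum job degree is 2, achieved by: J1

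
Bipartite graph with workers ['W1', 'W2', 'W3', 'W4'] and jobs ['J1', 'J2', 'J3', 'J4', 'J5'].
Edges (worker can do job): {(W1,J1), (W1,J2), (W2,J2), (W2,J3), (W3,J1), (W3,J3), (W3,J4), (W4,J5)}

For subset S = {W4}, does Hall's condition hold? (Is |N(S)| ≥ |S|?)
Yes: |N(S)| = 1, |S| = 1

Subset S = {W4}
Neighbors N(S) = {J5}

|N(S)| = 1, |S| = 1
Hall's condition: |N(S)| ≥ |S| is satisfied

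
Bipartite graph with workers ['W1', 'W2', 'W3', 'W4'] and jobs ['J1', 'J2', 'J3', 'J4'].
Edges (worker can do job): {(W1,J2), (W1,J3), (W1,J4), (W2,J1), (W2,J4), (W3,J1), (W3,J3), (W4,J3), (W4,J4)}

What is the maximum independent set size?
Maximum independent set = 4

By König's theorem:
- Min vertex cover = Max matching = 4
- Max independent set = Total vertices - Min vertex cover
- Max independent set = 8 - 4 = 4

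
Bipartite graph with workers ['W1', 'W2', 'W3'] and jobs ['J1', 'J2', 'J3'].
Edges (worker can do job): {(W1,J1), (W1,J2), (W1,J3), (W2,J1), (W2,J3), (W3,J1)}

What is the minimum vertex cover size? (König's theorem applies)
Minimum vertex cover size = 3

By König's theorem: in bipartite graphs,
min vertex cover = max matching = 3

Maximum matching has size 3, so minimum vertex cover also has size 3.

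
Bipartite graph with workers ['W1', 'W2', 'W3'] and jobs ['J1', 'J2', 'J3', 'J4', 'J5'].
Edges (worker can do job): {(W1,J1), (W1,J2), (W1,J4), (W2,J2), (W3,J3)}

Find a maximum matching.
Matching: {(W1,J4), (W2,J2), (W3,J3)}

Maximum matching (size 3):
  W1 → J4
  W2 → J2
  W3 → J3

Each worker is assigned to at most one job, and each job to at most one worker.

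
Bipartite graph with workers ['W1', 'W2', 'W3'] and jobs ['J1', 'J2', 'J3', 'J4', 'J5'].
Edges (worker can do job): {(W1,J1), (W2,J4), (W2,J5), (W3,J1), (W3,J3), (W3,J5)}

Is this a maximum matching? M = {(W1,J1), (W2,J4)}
No, size 2 is not maximum

Proposed matching has size 2.
Maximum matching size for this graph: 3.

This is NOT maximum - can be improved to size 3.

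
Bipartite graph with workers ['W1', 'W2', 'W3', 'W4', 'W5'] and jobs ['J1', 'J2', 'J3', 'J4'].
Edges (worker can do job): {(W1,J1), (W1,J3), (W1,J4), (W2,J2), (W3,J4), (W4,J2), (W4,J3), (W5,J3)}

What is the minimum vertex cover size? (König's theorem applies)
Minimum vertex cover size = 4

By König's theorem: in bipartite graphs,
min vertex cover = max matching = 4

Maximum matching has size 4, so minimum vertex cover also has size 4.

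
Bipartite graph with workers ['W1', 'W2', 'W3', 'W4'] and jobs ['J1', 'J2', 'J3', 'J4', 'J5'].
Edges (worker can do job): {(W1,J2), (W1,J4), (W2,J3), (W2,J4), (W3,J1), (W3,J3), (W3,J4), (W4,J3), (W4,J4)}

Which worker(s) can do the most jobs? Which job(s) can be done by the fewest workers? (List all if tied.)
Most versatile: W3 (3 jobs); Least covered: J5 (0 workers)

Worker degrees (jobs they can do): W1:2, W2:2, W3:3, W4:2
Job degrees (workers who can do it): J1:1, J2:1, J3:3, J4:4, J5:0

Maximum worker degree is 3, achieved by: W3
Minimum job degree is 0, achieved by: J5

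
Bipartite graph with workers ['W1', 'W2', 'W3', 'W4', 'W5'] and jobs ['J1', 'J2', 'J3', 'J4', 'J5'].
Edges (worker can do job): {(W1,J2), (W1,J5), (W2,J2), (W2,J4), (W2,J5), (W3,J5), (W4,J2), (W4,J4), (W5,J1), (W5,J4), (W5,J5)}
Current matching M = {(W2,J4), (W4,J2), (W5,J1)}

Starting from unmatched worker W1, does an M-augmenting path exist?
Yes: W1 → J5

An M-augmenting path alternates non-matching / matching edges, starting and ending at unmatched vertices.
Path: W1 → J5
(J5 is unmatched in M, so the path is augmenting.)
Flipping edges along this path would increase |M| from 3 to 4.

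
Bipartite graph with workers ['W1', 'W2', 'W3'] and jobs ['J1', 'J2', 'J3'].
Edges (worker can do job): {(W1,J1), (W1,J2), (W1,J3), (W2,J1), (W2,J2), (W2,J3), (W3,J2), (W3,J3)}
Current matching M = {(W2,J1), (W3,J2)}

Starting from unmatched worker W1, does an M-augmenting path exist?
Yes: W1 → J2 → W3 → J3

An M-augmenting path alternates non-matching / matching edges, starting and ending at unmatched vertices.
Path: W1 → J2 → W3 → J3
(J3 is unmatched in M, so the path is augmenting.)
Flipping edges along this path would increase |M| from 2 to 3.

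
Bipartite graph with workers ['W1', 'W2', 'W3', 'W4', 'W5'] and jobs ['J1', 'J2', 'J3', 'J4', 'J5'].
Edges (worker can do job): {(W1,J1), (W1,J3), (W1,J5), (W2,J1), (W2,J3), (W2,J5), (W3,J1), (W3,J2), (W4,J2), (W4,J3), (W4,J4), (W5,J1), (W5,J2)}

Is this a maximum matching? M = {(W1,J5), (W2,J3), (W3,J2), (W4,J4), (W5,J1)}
Yes, size 5 is maximum

Proposed matching has size 5.
Maximum matching size for this graph: 5.

This is a maximum matching.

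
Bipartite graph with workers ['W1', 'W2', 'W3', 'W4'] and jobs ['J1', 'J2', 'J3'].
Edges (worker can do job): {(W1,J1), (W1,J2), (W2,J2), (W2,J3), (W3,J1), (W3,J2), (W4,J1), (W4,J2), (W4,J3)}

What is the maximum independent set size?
Maximum independent set = 4

By König's theorem:
- Min vertex cover = Max matching = 3
- Max independent set = Total vertices - Min vertex cover
- Max independent set = 7 - 3 = 4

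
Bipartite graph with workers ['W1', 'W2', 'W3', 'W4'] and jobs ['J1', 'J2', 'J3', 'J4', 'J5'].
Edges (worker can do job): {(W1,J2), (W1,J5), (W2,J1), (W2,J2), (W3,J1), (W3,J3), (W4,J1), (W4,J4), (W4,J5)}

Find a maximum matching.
Matching: {(W1,J5), (W2,J2), (W3,J3), (W4,J1)}

Maximum matching (size 4):
  W1 → J5
  W2 → J2
  W3 → J3
  W4 → J1

Each worker is assigned to at most one job, and each job to at most one worker.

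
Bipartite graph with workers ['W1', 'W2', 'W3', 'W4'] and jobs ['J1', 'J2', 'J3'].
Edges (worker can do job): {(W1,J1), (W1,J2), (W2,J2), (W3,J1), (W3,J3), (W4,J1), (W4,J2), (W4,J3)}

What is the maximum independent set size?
Maximum independent set = 4

By König's theorem:
- Min vertex cover = Max matching = 3
- Max independent set = Total vertices - Min vertex cover
- Max independent set = 7 - 3 = 4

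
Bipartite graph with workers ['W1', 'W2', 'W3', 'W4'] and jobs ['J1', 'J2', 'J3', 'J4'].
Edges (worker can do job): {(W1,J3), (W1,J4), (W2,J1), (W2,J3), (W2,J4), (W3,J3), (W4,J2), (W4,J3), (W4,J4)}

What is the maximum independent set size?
Maximum independent set = 4

By König's theorem:
- Min vertex cover = Max matching = 4
- Max independent set = Total vertices - Min vertex cover
- Max independent set = 8 - 4 = 4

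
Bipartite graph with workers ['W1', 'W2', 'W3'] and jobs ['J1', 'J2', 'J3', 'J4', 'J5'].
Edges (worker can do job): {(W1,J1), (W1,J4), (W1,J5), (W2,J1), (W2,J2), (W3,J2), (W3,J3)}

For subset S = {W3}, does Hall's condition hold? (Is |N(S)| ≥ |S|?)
Yes: |N(S)| = 2, |S| = 1

Subset S = {W3}
Neighbors N(S) = {J2, J3}

|N(S)| = 2, |S| = 1
Hall's condition: |N(S)| ≥ |S| is satisfied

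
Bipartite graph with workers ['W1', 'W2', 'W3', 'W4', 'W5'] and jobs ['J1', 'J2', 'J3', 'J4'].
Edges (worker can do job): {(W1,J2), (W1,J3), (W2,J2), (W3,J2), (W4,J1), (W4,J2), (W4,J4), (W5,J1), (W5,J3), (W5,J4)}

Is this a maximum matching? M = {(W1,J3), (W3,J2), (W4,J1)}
No, size 3 is not maximum

Proposed matching has size 3.
Maximum matching size for this graph: 4.

This is NOT maximum - can be improved to size 4.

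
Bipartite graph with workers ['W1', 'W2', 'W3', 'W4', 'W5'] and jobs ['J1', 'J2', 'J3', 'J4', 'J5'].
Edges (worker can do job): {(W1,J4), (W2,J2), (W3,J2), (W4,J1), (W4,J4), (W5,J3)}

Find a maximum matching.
Matching: {(W1,J4), (W3,J2), (W4,J1), (W5,J3)}

Maximum matching (size 4):
  W1 → J4
  W3 → J2
  W4 → J1
  W5 → J3

Each worker is assigned to at most one job, and each job to at most one worker.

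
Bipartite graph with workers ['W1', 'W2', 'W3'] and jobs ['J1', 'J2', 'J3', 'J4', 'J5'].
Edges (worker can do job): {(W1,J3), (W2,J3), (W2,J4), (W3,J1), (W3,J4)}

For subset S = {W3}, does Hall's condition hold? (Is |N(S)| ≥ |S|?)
Yes: |N(S)| = 2, |S| = 1

Subset S = {W3}
Neighbors N(S) = {J1, J4}

|N(S)| = 2, |S| = 1
Hall's condition: |N(S)| ≥ |S| is satisfied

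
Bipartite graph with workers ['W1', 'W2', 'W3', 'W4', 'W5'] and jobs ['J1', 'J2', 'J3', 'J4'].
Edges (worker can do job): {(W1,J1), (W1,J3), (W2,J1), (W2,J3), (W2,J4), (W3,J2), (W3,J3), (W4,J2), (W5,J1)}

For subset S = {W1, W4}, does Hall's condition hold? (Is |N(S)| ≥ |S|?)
Yes: |N(S)| = 3, |S| = 2

Subset S = {W1, W4}
Neighbors N(S) = {J1, J2, J3}

|N(S)| = 3, |S| = 2
Hall's condition: |N(S)| ≥ |S| is satisfied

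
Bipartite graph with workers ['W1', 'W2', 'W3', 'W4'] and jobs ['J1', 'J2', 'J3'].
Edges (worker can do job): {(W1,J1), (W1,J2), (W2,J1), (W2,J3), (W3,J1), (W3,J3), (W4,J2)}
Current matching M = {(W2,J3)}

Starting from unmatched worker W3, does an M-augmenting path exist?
Yes: W3 → J1

An M-augmenting path alternates non-matching / matching edges, starting and ending at unmatched vertices.
Path: W3 → J1
(J1 is unmatched in M, so the path is augmenting.)
Flipping edges along this path would increase |M| from 1 to 2.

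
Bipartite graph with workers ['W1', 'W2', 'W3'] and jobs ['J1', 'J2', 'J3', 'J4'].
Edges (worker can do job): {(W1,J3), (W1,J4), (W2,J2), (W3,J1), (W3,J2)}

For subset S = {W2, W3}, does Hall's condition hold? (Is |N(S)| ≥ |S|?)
Yes: |N(S)| = 2, |S| = 2

Subset S = {W2, W3}
Neighbors N(S) = {J1, J2}

|N(S)| = 2, |S| = 2
Hall's condition: |N(S)| ≥ |S| is satisfied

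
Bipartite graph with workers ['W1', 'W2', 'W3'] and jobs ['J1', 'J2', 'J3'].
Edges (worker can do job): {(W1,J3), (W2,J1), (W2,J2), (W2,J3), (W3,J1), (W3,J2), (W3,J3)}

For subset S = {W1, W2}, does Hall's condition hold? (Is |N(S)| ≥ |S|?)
Yes: |N(S)| = 3, |S| = 2

Subset S = {W1, W2}
Neighbors N(S) = {J1, J2, J3}

|N(S)| = 3, |S| = 2
Hall's condition: |N(S)| ≥ |S| is satisfied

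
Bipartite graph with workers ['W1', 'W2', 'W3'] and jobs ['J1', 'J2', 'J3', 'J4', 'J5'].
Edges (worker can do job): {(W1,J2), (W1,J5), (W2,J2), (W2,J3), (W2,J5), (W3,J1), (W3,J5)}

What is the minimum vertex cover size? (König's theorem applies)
Minimum vertex cover size = 3

By König's theorem: in bipartite graphs,
min vertex cover = max matching = 3

Maximum matching has size 3, so minimum vertex cover also has size 3.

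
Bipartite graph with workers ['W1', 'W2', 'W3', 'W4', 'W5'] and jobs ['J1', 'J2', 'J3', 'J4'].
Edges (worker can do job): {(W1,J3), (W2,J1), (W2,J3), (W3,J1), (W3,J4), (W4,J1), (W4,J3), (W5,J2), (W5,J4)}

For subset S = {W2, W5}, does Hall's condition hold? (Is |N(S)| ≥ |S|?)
Yes: |N(S)| = 4, |S| = 2

Subset S = {W2, W5}
Neighbors N(S) = {J1, J2, J3, J4}

|N(S)| = 4, |S| = 2
Hall's condition: |N(S)| ≥ |S| is satisfied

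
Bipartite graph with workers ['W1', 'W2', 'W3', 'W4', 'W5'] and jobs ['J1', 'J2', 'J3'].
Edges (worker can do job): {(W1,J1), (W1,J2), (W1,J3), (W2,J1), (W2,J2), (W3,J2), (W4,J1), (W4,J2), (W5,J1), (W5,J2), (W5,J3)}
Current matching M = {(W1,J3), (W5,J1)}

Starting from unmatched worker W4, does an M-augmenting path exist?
Yes: W4 → J2

An M-augmenting path alternates non-matching / matching edges, starting and ending at unmatched vertices.
Path: W4 → J2
(J2 is unmatched in M, so the path is augmenting.)
Flipping edges along this path would increase |M| from 2 to 3.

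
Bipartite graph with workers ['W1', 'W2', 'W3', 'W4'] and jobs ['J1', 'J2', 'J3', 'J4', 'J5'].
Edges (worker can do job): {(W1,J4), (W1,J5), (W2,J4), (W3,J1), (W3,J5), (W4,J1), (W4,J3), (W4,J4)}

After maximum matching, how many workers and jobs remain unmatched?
Unmatched: 0 workers, 1 jobs

Maximum matching size: 4
Workers: 4 total, 4 matched, 0 unmatched
Jobs: 5 total, 4 matched, 1 unmatched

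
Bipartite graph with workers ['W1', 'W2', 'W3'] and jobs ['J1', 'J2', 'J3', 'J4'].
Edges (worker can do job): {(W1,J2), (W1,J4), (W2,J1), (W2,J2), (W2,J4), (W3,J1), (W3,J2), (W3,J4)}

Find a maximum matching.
Matching: {(W1,J2), (W2,J1), (W3,J4)}

Maximum matching (size 3):
  W1 → J2
  W2 → J1
  W3 → J4

Each worker is assigned to at most one job, and each job to at most one worker.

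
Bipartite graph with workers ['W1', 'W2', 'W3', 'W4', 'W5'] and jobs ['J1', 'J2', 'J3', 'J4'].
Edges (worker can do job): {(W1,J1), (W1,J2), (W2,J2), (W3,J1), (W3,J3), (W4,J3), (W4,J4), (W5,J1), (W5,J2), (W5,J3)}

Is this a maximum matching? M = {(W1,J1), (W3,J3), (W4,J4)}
No, size 3 is not maximum

Proposed matching has size 3.
Maximum matching size for this graph: 4.

This is NOT maximum - can be improved to size 4.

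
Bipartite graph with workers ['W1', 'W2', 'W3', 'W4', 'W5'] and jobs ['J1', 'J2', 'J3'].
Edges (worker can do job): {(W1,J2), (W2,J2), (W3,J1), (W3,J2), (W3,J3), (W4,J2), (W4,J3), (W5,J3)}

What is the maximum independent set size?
Maximum independent set = 5

By König's theorem:
- Min vertex cover = Max matching = 3
- Max independent set = Total vertices - Min vertex cover
- Max independent set = 8 - 3 = 5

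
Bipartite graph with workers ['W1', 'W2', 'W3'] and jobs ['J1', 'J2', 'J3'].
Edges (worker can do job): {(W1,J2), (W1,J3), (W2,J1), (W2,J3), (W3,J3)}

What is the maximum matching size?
Maximum matching size = 3

Maximum matching: {(W1,J2), (W2,J1), (W3,J3)}
Size: 3

This assigns 3 workers to 3 distinct jobs.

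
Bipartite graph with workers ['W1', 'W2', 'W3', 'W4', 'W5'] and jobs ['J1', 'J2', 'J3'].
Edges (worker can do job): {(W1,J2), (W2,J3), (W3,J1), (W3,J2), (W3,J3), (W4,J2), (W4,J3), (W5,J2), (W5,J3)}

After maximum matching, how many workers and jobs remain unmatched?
Unmatched: 2 workers, 0 jobs

Maximum matching size: 3
Workers: 5 total, 3 matched, 2 unmatched
Jobs: 3 total, 3 matched, 0 unmatched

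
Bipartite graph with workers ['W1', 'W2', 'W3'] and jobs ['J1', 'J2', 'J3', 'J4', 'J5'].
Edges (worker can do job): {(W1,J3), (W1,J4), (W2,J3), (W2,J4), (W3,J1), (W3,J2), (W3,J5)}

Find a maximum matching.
Matching: {(W1,J4), (W2,J3), (W3,J5)}

Maximum matching (size 3):
  W1 → J4
  W2 → J3
  W3 → J5

Each worker is assigned to at most one job, and each job to at most one worker.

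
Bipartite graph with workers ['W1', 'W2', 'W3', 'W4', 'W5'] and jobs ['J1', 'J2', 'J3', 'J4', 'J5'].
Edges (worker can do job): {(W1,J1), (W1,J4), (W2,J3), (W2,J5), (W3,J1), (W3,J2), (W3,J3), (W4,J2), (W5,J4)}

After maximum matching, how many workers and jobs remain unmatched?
Unmatched: 0 workers, 0 jobs

Maximum matching size: 5
Workers: 5 total, 5 matched, 0 unmatched
Jobs: 5 total, 5 matched, 0 unmatched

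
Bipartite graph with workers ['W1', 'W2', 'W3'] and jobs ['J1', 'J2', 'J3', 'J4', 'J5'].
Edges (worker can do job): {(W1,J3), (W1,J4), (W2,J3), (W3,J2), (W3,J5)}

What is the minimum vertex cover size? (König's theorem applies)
Minimum vertex cover size = 3

By König's theorem: in bipartite graphs,
min vertex cover = max matching = 3

Maximum matching has size 3, so minimum vertex cover also has size 3.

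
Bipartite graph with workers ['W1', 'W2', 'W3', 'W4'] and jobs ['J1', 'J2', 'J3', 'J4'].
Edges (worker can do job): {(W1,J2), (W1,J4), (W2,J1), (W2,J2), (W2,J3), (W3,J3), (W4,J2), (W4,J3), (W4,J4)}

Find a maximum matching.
Matching: {(W1,J4), (W2,J1), (W3,J3), (W4,J2)}

Maximum matching (size 4):
  W1 → J4
  W2 → J1
  W3 → J3
  W4 → J2

Each worker is assigned to at most one job, and each job to at most one worker.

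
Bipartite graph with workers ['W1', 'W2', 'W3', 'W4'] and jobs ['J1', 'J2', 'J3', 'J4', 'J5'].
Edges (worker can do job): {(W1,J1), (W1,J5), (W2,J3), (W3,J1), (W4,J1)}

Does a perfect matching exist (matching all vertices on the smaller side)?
No, maximum matching has size 3 < 4

Maximum matching has size 3, need 4 for perfect matching.
Unmatched workers: ['W3']
Unmatched jobs: ['J2', 'J4']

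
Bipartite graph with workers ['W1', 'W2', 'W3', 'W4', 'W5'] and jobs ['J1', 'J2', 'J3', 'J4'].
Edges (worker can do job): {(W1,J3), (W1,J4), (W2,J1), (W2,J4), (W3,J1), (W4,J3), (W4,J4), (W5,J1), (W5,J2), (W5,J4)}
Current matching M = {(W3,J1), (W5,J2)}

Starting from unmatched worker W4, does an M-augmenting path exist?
Yes: W4 → J4

An M-augmenting path alternates non-matching / matching edges, starting and ending at unmatched vertices.
Path: W4 → J4
(J4 is unmatched in M, so the path is augmenting.)
Flipping edges along this path would increase |M| from 2 to 3.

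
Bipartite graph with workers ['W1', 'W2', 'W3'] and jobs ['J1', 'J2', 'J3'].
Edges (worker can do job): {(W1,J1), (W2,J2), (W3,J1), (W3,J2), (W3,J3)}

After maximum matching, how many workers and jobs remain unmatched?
Unmatched: 0 workers, 0 jobs

Maximum matching size: 3
Workers: 3 total, 3 matched, 0 unmatched
Jobs: 3 total, 3 matched, 0 unmatched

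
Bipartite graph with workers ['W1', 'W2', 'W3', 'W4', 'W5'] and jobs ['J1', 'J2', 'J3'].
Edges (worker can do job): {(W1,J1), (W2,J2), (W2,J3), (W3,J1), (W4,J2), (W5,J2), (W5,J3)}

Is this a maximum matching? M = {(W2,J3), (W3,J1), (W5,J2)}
Yes, size 3 is maximum

Proposed matching has size 3.
Maximum matching size for this graph: 3.

This is a maximum matching.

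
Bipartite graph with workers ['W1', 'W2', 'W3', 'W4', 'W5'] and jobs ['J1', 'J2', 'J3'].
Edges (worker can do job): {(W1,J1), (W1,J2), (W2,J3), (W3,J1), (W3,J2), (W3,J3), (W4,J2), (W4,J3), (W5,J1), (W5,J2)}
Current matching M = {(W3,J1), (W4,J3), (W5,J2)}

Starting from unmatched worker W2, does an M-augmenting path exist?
No augmenting path from W2

Alternating search from W2 reaches jobs: {J1, J2, J3}.
Every reachable job is already matched in M, and following those matched edges back to workers exposes no further unvisited jobs.
No M-augmenting path from W2 exists.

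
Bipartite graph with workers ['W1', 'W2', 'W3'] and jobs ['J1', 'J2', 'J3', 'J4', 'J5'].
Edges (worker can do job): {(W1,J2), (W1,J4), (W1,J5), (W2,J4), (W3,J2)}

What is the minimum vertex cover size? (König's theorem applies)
Minimum vertex cover size = 3

By König's theorem: in bipartite graphs,
min vertex cover = max matching = 3

Maximum matching has size 3, so minimum vertex cover also has size 3.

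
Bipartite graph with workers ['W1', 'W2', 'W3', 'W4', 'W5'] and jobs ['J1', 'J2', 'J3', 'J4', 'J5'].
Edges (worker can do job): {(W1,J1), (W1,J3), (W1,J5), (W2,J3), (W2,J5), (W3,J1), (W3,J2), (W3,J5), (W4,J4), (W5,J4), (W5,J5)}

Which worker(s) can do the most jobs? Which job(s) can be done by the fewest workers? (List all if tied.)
Most versatile: W1, W3 (3 jobs); Least covered: J2 (1 workers)

Worker degrees (jobs they can do): W1:3, W2:2, W3:3, W4:1, W5:2
Job degrees (workers who can do it): J1:2, J2:1, J3:2, J4:2, J5:4

Maximum worker degree is 3, achieved by: W1, W3
Minimum job degree is 1, achieved by: J2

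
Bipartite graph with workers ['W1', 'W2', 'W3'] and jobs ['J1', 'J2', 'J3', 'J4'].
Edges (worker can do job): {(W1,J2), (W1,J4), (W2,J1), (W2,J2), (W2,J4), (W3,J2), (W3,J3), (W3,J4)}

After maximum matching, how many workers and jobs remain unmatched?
Unmatched: 0 workers, 1 jobs

Maximum matching size: 3
Workers: 3 total, 3 matched, 0 unmatched
Jobs: 4 total, 3 matched, 1 unmatched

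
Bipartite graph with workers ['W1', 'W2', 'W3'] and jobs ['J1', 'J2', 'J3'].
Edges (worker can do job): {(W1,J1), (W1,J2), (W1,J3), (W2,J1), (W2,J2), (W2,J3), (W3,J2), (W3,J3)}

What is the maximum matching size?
Maximum matching size = 3

Maximum matching: {(W1,J1), (W2,J3), (W3,J2)}
Size: 3

This assigns 3 workers to 3 distinct jobs.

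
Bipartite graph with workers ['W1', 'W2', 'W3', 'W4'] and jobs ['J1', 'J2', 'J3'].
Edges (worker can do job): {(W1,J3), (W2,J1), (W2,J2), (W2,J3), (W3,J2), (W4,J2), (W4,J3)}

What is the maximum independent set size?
Maximum independent set = 4

By König's theorem:
- Min vertex cover = Max matching = 3
- Max independent set = Total vertices - Min vertex cover
- Max independent set = 7 - 3 = 4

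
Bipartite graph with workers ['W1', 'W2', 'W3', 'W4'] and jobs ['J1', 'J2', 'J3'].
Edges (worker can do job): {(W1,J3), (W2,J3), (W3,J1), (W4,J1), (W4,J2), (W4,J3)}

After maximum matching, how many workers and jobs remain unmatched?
Unmatched: 1 workers, 0 jobs

Maximum matching size: 3
Workers: 4 total, 3 matched, 1 unmatched
Jobs: 3 total, 3 matched, 0 unmatched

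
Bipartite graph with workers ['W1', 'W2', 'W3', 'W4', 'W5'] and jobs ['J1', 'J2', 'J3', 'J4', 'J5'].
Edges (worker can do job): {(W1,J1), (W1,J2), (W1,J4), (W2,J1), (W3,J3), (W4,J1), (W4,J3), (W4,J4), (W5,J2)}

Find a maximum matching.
Matching: {(W1,J1), (W3,J3), (W4,J4), (W5,J2)}

Maximum matching (size 4):
  W1 → J1
  W3 → J3
  W4 → J4
  W5 → J2

Each worker is assigned to at most one job, and each job to at most one worker.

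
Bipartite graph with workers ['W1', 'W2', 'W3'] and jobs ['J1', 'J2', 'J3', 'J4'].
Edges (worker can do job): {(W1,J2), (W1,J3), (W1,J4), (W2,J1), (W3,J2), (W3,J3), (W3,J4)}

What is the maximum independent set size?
Maximum independent set = 4

By König's theorem:
- Min vertex cover = Max matching = 3
- Max independent set = Total vertices - Min vertex cover
- Max independent set = 7 - 3 = 4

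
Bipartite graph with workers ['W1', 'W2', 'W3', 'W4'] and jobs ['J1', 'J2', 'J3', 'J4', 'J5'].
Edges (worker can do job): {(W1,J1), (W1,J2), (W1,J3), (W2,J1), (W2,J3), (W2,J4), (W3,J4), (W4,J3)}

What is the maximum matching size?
Maximum matching size = 4

Maximum matching: {(W1,J2), (W2,J1), (W3,J4), (W4,J3)}
Size: 4

This assigns 4 workers to 4 distinct jobs.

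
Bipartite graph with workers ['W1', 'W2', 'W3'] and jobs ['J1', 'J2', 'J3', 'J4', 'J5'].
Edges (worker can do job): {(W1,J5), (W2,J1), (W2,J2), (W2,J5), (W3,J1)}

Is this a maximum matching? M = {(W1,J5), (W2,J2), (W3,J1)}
Yes, size 3 is maximum

Proposed matching has size 3.
Maximum matching size for this graph: 3.

This is a maximum matching.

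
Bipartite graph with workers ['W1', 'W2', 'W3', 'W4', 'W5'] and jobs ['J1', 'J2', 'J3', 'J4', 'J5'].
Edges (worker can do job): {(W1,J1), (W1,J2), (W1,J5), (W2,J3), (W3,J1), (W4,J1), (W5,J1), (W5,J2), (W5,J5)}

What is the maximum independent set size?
Maximum independent set = 6

By König's theorem:
- Min vertex cover = Max matching = 4
- Max independent set = Total vertices - Min vertex cover
- Max independent set = 10 - 4 = 6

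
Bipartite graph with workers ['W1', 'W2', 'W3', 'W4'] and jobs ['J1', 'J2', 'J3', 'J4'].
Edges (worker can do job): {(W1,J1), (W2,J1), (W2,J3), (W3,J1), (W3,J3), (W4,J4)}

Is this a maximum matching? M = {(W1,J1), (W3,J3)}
No, size 2 is not maximum

Proposed matching has size 2.
Maximum matching size for this graph: 3.

This is NOT maximum - can be improved to size 3.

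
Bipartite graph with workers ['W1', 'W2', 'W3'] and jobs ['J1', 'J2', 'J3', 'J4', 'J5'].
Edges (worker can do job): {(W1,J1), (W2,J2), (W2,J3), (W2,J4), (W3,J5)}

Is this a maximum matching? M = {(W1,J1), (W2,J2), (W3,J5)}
Yes, size 3 is maximum

Proposed matching has size 3.
Maximum matching size for this graph: 3.

This is a maximum matching.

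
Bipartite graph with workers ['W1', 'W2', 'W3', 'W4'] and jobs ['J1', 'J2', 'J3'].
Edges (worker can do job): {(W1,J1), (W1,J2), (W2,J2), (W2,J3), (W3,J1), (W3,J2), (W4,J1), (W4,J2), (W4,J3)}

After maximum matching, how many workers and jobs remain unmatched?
Unmatched: 1 workers, 0 jobs

Maximum matching size: 3
Workers: 4 total, 3 matched, 1 unmatched
Jobs: 3 total, 3 matched, 0 unmatched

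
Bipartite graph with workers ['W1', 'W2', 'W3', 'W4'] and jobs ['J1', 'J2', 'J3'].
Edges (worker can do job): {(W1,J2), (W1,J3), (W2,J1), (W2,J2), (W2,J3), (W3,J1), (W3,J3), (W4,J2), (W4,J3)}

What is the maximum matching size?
Maximum matching size = 3

Maximum matching: {(W1,J3), (W3,J1), (W4,J2)}
Size: 3

This assigns 3 workers to 3 distinct jobs.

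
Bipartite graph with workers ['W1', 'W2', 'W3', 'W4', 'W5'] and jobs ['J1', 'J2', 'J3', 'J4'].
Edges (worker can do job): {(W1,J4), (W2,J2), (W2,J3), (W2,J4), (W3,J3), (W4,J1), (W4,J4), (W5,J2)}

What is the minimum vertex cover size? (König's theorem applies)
Minimum vertex cover size = 4

By König's theorem: in bipartite graphs,
min vertex cover = max matching = 4

Maximum matching has size 4, so minimum vertex cover also has size 4.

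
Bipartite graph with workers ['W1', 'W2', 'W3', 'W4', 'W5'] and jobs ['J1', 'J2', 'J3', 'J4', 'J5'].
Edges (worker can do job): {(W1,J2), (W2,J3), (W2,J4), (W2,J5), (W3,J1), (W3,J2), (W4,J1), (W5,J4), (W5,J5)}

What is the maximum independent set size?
Maximum independent set = 6

By König's theorem:
- Min vertex cover = Max matching = 4
- Max independent set = Total vertices - Min vertex cover
- Max independent set = 10 - 4 = 6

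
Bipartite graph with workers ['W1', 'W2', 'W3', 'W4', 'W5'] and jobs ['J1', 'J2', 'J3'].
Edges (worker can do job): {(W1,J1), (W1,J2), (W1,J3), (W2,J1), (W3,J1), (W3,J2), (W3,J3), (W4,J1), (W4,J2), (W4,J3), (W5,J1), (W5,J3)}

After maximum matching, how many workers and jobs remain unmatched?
Unmatched: 2 workers, 0 jobs

Maximum matching size: 3
Workers: 5 total, 3 matched, 2 unmatched
Jobs: 3 total, 3 matched, 0 unmatched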